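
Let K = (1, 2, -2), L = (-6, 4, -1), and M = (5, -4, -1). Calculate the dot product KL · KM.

-39

KL = L − K = (-7, 2, 1)
KM = M − K = (4, -6, 1)
KL · KM = (-7)·4 + 2·(-6) + 1·1 = -28 - 12 + 1 = -39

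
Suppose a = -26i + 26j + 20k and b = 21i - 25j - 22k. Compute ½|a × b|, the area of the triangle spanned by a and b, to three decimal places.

i: 26·(-22) - 20·(-25) = -572 - (-500) = -72
j: 20·21 - (-26)·(-22) = 420 - 572 = -152
k: (-26)·(-25) - 26·21 = 650 - 546 = 104
a × b = (-72, -152, 104)
|a × b| = √((-72)² + (-152)² + 104²) = √39104 ≈ 197.7473
area = ½ · 197.7473 ≈ 98.874

98.874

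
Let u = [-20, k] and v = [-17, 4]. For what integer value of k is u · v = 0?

u · v = (-20)·(-17) + k·4 = 340 + 4k
Set equal to 0: 4k = -340, so k = -85.

-85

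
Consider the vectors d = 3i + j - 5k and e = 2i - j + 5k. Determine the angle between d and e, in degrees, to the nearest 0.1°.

128.1

d · e = 3·2 + 1·(-1) + (-5)·5 = 6 - 1 - 25 = -20
|d|² = 9 + 1 + 25 = 35,  |d| = √35 ≈ 5.916080
|e|² = 4 + 1 + 25 = 30,  |e| = √30 ≈ 5.477226
cos θ = -20 / (5.916080 · 5.477226) ≈ -0.61721
θ = arccos(-0.61721) ≈ 128.1°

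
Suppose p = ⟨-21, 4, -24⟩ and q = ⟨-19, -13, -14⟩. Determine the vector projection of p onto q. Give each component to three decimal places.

(-17.875, -12.230, -13.171)

p · q = (-21)·(-19) + 4·(-13) + (-24)·(-14) = 399 - 52 + 336 = 683
|q|² = 361 + 169 + 196 = 726
proj_q p = (683/726) · (-19, -13, -14) ≈ (-17.875, -12.230, -13.171)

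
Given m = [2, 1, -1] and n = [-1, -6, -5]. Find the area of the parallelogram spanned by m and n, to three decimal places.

19.053

i: 1·(-5) - (-1)·(-6) = -5 - 6 = -11
j: (-1)·(-1) - 2·(-5) = 1 - (-10) = 11
k: 2·(-6) - 1·(-1) = -12 - (-1) = -11
m × n = (-11, 11, -11)
|m × n| = √((-11)² + 11² + (-11)²) = √363 ≈ 19.0526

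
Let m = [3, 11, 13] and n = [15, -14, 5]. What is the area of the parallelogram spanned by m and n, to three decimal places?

362.516

i: 11·5 - 13·(-14) = 55 - (-182) = 237
j: 13·15 - 3·5 = 195 - 15 = 180
k: 3·(-14) - 11·15 = -42 - 165 = -207
m × n = (237, 180, -207)
|m × n| = √(237² + 180² + (-207)²) = √131418 ≈ 362.5162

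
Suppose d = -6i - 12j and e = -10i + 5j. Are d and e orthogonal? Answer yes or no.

yes

d · e = (-6)·(-10) + (-12)·5 = 60 - 60 = 0
Zero, so the vectors are orthogonal.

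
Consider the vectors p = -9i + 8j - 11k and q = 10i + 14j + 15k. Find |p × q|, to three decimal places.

343.711

i: 8·15 - (-11)·14 = 120 - (-154) = 274
j: (-11)·10 - (-9)·15 = -110 - (-135) = 25
k: (-9)·14 - 8·10 = -126 - 80 = -206
p × q = (274, 25, -206)
|p × q| = √(274² + 25² + (-206)²) = √118137 ≈ 343.7106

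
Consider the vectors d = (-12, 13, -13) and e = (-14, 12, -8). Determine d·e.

428

d · e = (-12)·(-14) + 13·12 + (-13)·(-8) = 168 + 156 + 104 = 428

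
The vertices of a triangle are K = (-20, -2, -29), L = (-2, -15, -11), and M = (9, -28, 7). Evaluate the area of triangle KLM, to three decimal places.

KL = (18, -13, 18),  KM = (29, -26, 36)
i: (-13)·36 - 18·(-26) = -468 - (-468) = 0
j: 18·29 - 18·36 = 522 - 648 = -126
k: 18·(-26) - (-13)·29 = -468 - (-377) = -91
KL × KM = (0, -126, -91)
|KL × KM| = √24157 ≈ 155.4252
area = ½ · 155.4252 ≈ 77.713

77.713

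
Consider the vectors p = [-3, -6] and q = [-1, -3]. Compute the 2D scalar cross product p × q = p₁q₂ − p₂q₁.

(-3)·(-3) - (-6)·(-1) = 9 - 6 = 3

3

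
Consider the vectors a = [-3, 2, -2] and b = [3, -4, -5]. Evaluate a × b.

i: 2·(-5) - (-2)·(-4) = -10 - 8 = -18
j: (-2)·3 - (-3)·(-5) = -6 - 15 = -21
k: (-3)·(-4) - 2·3 = 12 - 6 = 6
a × b = (-18, -21, 6)

(-18, -21, 6)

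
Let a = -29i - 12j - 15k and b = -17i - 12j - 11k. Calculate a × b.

(-48, -64, 144)

i: (-12)·(-11) - (-15)·(-12) = 132 - 180 = -48
j: (-15)·(-17) - (-29)·(-11) = 255 - 319 = -64
k: (-29)·(-12) - (-12)·(-17) = 348 - 204 = 144
a × b = (-48, -64, 144)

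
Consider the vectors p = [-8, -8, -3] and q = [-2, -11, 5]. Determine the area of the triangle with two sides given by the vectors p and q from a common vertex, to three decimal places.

56.189

i: (-8)·5 - (-3)·(-11) = -40 - 33 = -73
j: (-3)·(-2) - (-8)·5 = 6 - (-40) = 46
k: (-8)·(-11) - (-8)·(-2) = 88 - 16 = 72
p × q = (-73, 46, 72)
|p × q| = √((-73)² + 46² + 72²) = √12629 ≈ 112.3788
area = ½ · 112.3788 ≈ 56.189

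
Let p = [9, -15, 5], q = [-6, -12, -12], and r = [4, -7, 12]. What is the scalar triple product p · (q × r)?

q × r:
i: (-12)·12 - (-12)·(-7) = -144 - 84 = -228
j: (-12)·4 - (-6)·12 = -48 - (-72) = 24
k: (-6)·(-7) - (-12)·4 = 42 - (-48) = 90
q × r = (-228, 24, 90)
p · (q × r) = 9·(-228) + (-15)·24 + 5·90 = -2052 - 360 + 450 = -1962

-1962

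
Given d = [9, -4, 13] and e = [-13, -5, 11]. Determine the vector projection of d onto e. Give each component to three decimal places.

d · e = 9·(-13) + (-4)·(-5) + 13·11 = -117 + 20 + 143 = 46
|e|² = 169 + 25 + 121 = 315
proj_e d = (46/315) · (-13, -5, 11) ≈ (-1.898, -0.730, 1.606)

(-1.898, -0.730, 1.606)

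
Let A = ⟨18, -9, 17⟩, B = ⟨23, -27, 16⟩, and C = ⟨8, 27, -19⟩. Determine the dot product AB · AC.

AB = B − A = (5, -18, -1)
AC = C − A = (-10, 36, -36)
AB · AC = 5·(-10) + (-18)·36 + (-1)·(-36) = -50 - 648 + 36 = -662

-662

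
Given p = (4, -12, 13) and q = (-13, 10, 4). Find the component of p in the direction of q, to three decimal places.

-7.108

p · q = 4·(-13) + (-12)·10 + 13·4 = -52 - 120 + 52 = -120
|q| = √(169 + 100 + 16) = √285 ≈ 16.8819
comp_q p = -120 / √285 ≈ -7.108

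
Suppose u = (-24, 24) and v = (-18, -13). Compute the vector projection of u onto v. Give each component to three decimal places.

u · v = (-24)·(-18) + 24·(-13) = 432 - 312 = 120
|v|² = 324 + 169 = 493
proj_v u = (120/493) · (-18, -13) ≈ (-4.381, -3.164)

(-4.381, -3.164)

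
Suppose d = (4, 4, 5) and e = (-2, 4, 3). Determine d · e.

23

d · e = 4·(-2) + 4·4 + 5·3 = -8 + 16 + 15 = 23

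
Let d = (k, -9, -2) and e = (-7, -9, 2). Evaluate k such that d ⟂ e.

d · e = k·(-7) + (-9)·(-9) + (-2)·2 = 77 - 7k
Set equal to 0: -7k = -77, so k = 11.

11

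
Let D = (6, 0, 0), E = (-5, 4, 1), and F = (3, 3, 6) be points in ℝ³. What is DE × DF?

DE = (-11, 4, 1)
DF = (-3, 3, 6)
i: 4·6 - 1·3 = 24 - 3 = 21
j: 1·(-3) - (-11)·6 = -3 - (-66) = 63
k: (-11)·3 - 4·(-3) = -33 - (-12) = -21
DE × DF = (21, 63, -21)

(21, 63, -21)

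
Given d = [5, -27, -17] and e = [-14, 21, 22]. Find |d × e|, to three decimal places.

i: (-27)·22 - (-17)·21 = -594 - (-357) = -237
j: (-17)·(-14) - 5·22 = 238 - 110 = 128
k: 5·21 - (-27)·(-14) = 105 - 378 = -273
d × e = (-237, 128, -273)
|d × e| = √((-237)² + 128² + (-273)²) = √147082 ≈ 383.5127

383.513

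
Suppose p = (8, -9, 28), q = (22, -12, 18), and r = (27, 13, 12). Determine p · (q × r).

q × r:
i: (-12)·12 - 18·13 = -144 - 234 = -378
j: 18·27 - 22·12 = 486 - 264 = 222
k: 22·13 - (-12)·27 = 286 - (-324) = 610
q × r = (-378, 222, 610)
p · (q × r) = 8·(-378) + (-9)·222 + 28·610 = -3024 - 1998 + 17080 = 12058

12058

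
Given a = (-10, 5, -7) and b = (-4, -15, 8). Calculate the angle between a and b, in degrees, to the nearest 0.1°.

a · b = (-10)·(-4) + 5·(-15) + (-7)·8 = 40 - 75 - 56 = -91
|a|² = 100 + 25 + 49 = 174,  |a| = √174 ≈ 13.190906
|b|² = 16 + 225 + 64 = 305,  |b| = √305 ≈ 17.464249
cos θ = -91 / (13.190906 · 17.464249) ≈ -0.39502
θ = arccos(-0.39502) ≈ 113.3°

113.3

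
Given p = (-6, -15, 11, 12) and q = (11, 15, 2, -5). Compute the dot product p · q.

p · q = (-6)·11 + (-15)·15 + 11·2 + 12·(-5) = -66 - 225 + 22 - 60 = -329

-329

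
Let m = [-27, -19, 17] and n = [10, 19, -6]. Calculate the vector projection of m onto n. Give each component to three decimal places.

(-14.748, -28.022, 8.849)

m · n = (-27)·10 + (-19)·19 + 17·(-6) = -270 - 361 - 102 = -733
|n|² = 100 + 361 + 36 = 497
proj_n m = (-733/497) · (10, 19, -6) ≈ (-14.748, -28.022, 8.849)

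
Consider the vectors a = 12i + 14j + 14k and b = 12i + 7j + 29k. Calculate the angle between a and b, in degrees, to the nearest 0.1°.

a · b = 12·12 + 14·7 + 14·29 = 144 + 98 + 406 = 648
|a|² = 144 + 196 + 196 = 536,  |a| = √536 ≈ 23.151674
|b|² = 144 + 49 + 841 = 1034,  |b| = √1034 ≈ 32.155870
cos θ = 648 / (23.151674 · 32.155870) ≈ 0.87043
θ = arccos(0.87043) ≈ 29.5°

29.5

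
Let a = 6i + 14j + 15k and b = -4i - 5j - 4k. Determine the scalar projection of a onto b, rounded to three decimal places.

a · b = 6·(-4) + 14·(-5) + 15·(-4) = -24 - 70 - 60 = -154
|b| = √(16 + 25 + 16) = √57 ≈ 7.5498
comp_b a = -154 / √57 ≈ -20.398

-20.398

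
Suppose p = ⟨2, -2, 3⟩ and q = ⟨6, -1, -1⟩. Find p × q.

(5, 20, 10)

i: (-2)·(-1) - 3·(-1) = 2 - (-3) = 5
j: 3·6 - 2·(-1) = 18 - (-2) = 20
k: 2·(-1) - (-2)·6 = -2 - (-12) = 10
p × q = (5, 20, 10)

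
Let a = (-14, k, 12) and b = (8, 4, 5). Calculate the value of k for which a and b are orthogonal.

13

a · b = (-14)·8 + k·4 + 12·5 = -52 + 4k
Set equal to 0: 4k = 52, so k = 13.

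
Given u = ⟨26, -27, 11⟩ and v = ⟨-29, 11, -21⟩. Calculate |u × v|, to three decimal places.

705.304

i: (-27)·(-21) - 11·11 = 567 - 121 = 446
j: 11·(-29) - 26·(-21) = -319 - (-546) = 227
k: 26·11 - (-27)·(-29) = 286 - 783 = -497
u × v = (446, 227, -497)
|u × v| = √(446² + 227² + (-497)²) = √497454 ≈ 705.3042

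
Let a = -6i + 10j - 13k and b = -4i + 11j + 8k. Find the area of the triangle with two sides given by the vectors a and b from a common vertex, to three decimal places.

i: 10·8 - (-13)·11 = 80 - (-143) = 223
j: (-13)·(-4) - (-6)·8 = 52 - (-48) = 100
k: (-6)·11 - 10·(-4) = -66 - (-40) = -26
a × b = (223, 100, -26)
|a × b| = √(223² + 100² + (-26)²) = √60405 ≈ 245.7743
area = ½ · 245.7743 ≈ 122.887

122.887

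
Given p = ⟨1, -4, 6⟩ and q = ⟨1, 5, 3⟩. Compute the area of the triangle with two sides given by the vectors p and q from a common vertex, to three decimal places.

21.529

i: (-4)·3 - 6·5 = -12 - 30 = -42
j: 6·1 - 1·3 = 6 - 3 = 3
k: 1·5 - (-4)·1 = 5 - (-4) = 9
p × q = (-42, 3, 9)
|p × q| = √((-42)² + 3² + 9²) = √1854 ≈ 43.0581
area = ½ · 43.0581 ≈ 21.529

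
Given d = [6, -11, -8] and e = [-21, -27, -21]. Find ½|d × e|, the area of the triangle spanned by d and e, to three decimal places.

i: (-11)·(-21) - (-8)·(-27) = 231 - 216 = 15
j: (-8)·(-21) - 6·(-21) = 168 - (-126) = 294
k: 6·(-27) - (-11)·(-21) = -162 - 231 = -393
d × e = (15, 294, -393)
|d × e| = √(15² + 294² + (-393)²) = √241110 ≈ 491.0295
area = ½ · 491.0295 ≈ 245.515

245.515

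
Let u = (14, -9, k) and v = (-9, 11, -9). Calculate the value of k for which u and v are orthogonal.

u · v = 14·(-9) + (-9)·11 + k·(-9) = -225 - 9k
Set equal to 0: -9k = 225, so k = -25.

-25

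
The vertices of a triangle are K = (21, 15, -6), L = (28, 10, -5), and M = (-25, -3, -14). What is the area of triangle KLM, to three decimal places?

KL = (7, -5, 1),  KM = (-46, -18, -8)
i: (-5)·(-8) - 1·(-18) = 40 - (-18) = 58
j: 1·(-46) - 7·(-8) = -46 - (-56) = 10
k: 7·(-18) - (-5)·(-46) = -126 - 230 = -356
KL × KM = (58, 10, -356)
|KL × KM| = √130200 ≈ 360.8324
area = ½ · 360.8324 ≈ 180.416

180.416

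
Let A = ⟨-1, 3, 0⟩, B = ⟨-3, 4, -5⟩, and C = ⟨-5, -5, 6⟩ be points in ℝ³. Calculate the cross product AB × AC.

AB = (-2, 1, -5)
AC = (-4, -8, 6)
i: 1·6 - (-5)·(-8) = 6 - 40 = -34
j: (-5)·(-4) - (-2)·6 = 20 - (-12) = 32
k: (-2)·(-8) - 1·(-4) = 16 - (-4) = 20
AB × AC = (-34, 32, 20)

(-34, 32, 20)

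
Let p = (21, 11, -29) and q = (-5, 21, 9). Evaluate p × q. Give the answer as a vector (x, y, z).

i: 11·9 - (-29)·21 = 99 - (-609) = 708
j: (-29)·(-5) - 21·9 = 145 - 189 = -44
k: 21·21 - 11·(-5) = 441 - (-55) = 496
p × q = (708, -44, 496)

(708, -44, 496)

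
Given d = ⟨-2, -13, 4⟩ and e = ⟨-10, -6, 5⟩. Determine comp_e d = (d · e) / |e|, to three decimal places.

9.300

d · e = (-2)·(-10) + (-13)·(-6) + 4·5 = 20 + 78 + 20 = 118
|e| = √(100 + 36 + 25) = √161 ≈ 12.6886
comp_e d = 118 / √161 ≈ 9.300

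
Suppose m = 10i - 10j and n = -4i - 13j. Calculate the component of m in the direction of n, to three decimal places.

m · n = 10·(-4) + (-10)·(-13) = -40 + 130 = 90
|n| = √(16 + 169) = √185 ≈ 13.6015
comp_n m = 90 / √185 ≈ 6.617

6.617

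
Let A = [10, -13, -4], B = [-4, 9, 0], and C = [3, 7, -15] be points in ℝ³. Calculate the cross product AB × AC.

AB = (-14, 22, 4)
AC = (-7, 20, -11)
i: 22·(-11) - 4·20 = -242 - 80 = -322
j: 4·(-7) - (-14)·(-11) = -28 - 154 = -182
k: (-14)·20 - 22·(-7) = -280 - (-154) = -126
AB × AC = (-322, -182, -126)

(-322, -182, -126)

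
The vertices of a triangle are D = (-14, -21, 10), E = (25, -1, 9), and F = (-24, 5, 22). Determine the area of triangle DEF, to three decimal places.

DE = (39, 20, -1),  DF = (-10, 26, 12)
i: 20·12 - (-1)·26 = 240 - (-26) = 266
j: (-1)·(-10) - 39·12 = 10 - 468 = -458
k: 39·26 - 20·(-10) = 1014 - (-200) = 1214
DE × DF = (266, -458, 1214)
|DE × DF| = √1754316 ≈ 1324.5059
area = ½ · 1324.5059 ≈ 662.253

662.253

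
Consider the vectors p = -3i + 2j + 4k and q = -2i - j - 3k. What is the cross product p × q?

i: 2·(-3) - 4·(-1) = -6 - (-4) = -2
j: 4·(-2) - (-3)·(-3) = -8 - 9 = -17
k: (-3)·(-1) - 2·(-2) = 3 - (-4) = 7
p × q = (-2, -17, 7)

(-2, -17, 7)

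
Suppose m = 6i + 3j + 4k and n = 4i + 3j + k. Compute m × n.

(-9, 10, 6)

i: 3·1 - 4·3 = 3 - 12 = -9
j: 4·4 - 6·1 = 16 - 6 = 10
k: 6·3 - 3·4 = 18 - 12 = 6
m × n = (-9, 10, 6)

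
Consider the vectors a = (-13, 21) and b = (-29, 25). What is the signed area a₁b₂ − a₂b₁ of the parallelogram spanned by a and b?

(-13)·25 - 21·(-29) = -325 - (-609) = 284

284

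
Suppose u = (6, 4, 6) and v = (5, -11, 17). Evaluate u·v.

u · v = 6·5 + 4·(-11) + 6·17 = 30 - 44 + 102 = 88

88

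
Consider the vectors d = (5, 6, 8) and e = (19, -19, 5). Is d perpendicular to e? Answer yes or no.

no

d · e = 5·19 + 6·(-19) + 8·5 = 95 - 114 + 40 = 21
Nonzero, so the vectors are not orthogonal.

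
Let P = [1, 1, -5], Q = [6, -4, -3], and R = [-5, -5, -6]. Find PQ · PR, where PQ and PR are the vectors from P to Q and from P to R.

-2

PQ = Q − P = (5, -5, 2)
PR = R − P = (-6, -6, -1)
PQ · PR = 5·(-6) + (-5)·(-6) + 2·(-1) = -30 + 30 - 2 = -2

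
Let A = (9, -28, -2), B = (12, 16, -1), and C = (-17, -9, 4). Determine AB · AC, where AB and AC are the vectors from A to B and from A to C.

764

AB = B − A = (3, 44, 1)
AC = C − A = (-26, 19, 6)
AB · AC = 3·(-26) + 44·19 + 1·6 = -78 + 836 + 6 = 764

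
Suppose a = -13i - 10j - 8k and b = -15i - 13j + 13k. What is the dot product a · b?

221

a · b = (-13)·(-15) + (-10)·(-13) + (-8)·13 = 195 + 130 - 104 = 221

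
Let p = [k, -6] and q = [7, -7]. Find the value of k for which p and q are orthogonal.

-6

p · q = k·7 + (-6)·(-7) = 42 + 7k
Set equal to 0: 7k = -42, so k = -6.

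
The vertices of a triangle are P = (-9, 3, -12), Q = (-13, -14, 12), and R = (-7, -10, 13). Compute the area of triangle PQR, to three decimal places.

102.554

PQ = (-4, -17, 24),  PR = (2, -13, 25)
i: (-17)·25 - 24·(-13) = -425 - (-312) = -113
j: 24·2 - (-4)·25 = 48 - (-100) = 148
k: (-4)·(-13) - (-17)·2 = 52 - (-34) = 86
PQ × PR = (-113, 148, 86)
|PQ × PR| = √42069 ≈ 205.1073
area = ½ · 205.1073 ≈ 102.554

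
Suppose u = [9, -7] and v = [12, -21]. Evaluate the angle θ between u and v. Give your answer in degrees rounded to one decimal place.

22.4

u · v = 9·12 + (-7)·(-21) = 108 + 147 = 255
|u|² = 81 + 49 = 130,  |u| = √130 ≈ 11.401754
|v|² = 144 + 441 = 585,  |v| = √585 ≈ 24.186773
cos θ = 255 / (11.401754 · 24.186773) ≈ 0.92468
θ = arccos(0.92468) ≈ 22.4°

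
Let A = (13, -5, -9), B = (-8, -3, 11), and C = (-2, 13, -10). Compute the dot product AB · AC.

331

AB = B − A = (-21, 2, 20)
AC = C − A = (-15, 18, -1)
AB · AC = (-21)·(-15) + 2·18 + 20·(-1) = 315 + 36 - 20 = 331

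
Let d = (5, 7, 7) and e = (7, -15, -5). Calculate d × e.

(70, 74, -124)

i: 7·(-5) - 7·(-15) = -35 - (-105) = 70
j: 7·7 - 5·(-5) = 49 - (-25) = 74
k: 5·(-15) - 7·7 = -75 - 49 = -124
d × e = (70, 74, -124)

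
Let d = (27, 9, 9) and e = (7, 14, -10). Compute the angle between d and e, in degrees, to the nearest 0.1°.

d · e = 27·7 + 9·14 + 9·(-10) = 189 + 126 - 90 = 225
|d|² = 729 + 81 + 81 = 891,  |d| = √891 ≈ 29.849623
|e|² = 49 + 196 + 100 = 345,  |e| = √345 ≈ 18.574176
cos θ = 225 / (29.849623 · 18.574176) ≈ 0.40582
θ = arccos(0.40582) ≈ 66.1°

66.1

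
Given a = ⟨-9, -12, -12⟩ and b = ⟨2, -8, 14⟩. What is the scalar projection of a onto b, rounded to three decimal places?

-5.539

a · b = (-9)·2 + (-12)·(-8) + (-12)·14 = -18 + 96 - 168 = -90
|b| = √(4 + 64 + 196) = √264 ≈ 16.2481
comp_b a = -90 / √264 ≈ -5.539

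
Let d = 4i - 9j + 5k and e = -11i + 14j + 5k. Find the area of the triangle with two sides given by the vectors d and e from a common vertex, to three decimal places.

71.936

i: (-9)·5 - 5·14 = -45 - 70 = -115
j: 5·(-11) - 4·5 = -55 - 20 = -75
k: 4·14 - (-9)·(-11) = 56 - 99 = -43
d × e = (-115, -75, -43)
|d × e| = √((-115)² + (-75)² + (-43)²) = √20699 ≈ 143.8715
area = ½ · 143.8715 ≈ 71.936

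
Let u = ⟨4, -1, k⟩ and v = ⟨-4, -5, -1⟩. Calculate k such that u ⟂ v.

-11

u · v = 4·(-4) + (-1)·(-5) + k·(-1) = -11 - 1k
Set equal to 0: -1k = 11, so k = -11.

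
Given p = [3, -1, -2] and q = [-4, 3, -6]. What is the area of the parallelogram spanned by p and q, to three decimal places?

i: (-1)·(-6) - (-2)·3 = 6 - (-6) = 12
j: (-2)·(-4) - 3·(-6) = 8 - (-18) = 26
k: 3·3 - (-1)·(-4) = 9 - 4 = 5
p × q = (12, 26, 5)
|p × q| = √(12² + 26² + 5²) = √845 ≈ 29.0689

29.069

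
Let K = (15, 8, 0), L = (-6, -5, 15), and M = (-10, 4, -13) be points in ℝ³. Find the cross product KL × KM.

KL = (-21, -13, 15)
KM = (-25, -4, -13)
i: (-13)·(-13) - 15·(-4) = 169 - (-60) = 229
j: 15·(-25) - (-21)·(-13) = -375 - 273 = -648
k: (-21)·(-4) - (-13)·(-25) = 84 - 325 = -241
KL × KM = (229, -648, -241)

(229, -648, -241)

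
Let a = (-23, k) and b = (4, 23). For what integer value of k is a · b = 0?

4

a · b = (-23)·4 + k·23 = -92 + 23k
Set equal to 0: 23k = 92, so k = 4.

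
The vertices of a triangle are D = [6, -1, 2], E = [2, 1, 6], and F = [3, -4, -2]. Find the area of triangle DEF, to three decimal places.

16.763

DE = (-4, 2, 4),  DF = (-3, -3, -4)
i: 2·(-4) - 4·(-3) = -8 - (-12) = 4
j: 4·(-3) - (-4)·(-4) = -12 - 16 = -28
k: (-4)·(-3) - 2·(-3) = 12 - (-6) = 18
DE × DF = (4, -28, 18)
|DE × DF| = √1124 ≈ 33.5261
area = ½ · 33.5261 ≈ 16.763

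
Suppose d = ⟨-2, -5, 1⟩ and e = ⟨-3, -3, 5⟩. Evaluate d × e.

(-22, 7, -9)

i: (-5)·5 - 1·(-3) = -25 - (-3) = -22
j: 1·(-3) - (-2)·5 = -3 - (-10) = 7
k: (-2)·(-3) - (-5)·(-3) = 6 - 15 = -9
d × e = (-22, 7, -9)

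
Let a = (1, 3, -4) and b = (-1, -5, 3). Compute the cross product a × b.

(-11, 1, -2)

i: 3·3 - (-4)·(-5) = 9 - 20 = -11
j: (-4)·(-1) - 1·3 = 4 - 3 = 1
k: 1·(-5) - 3·(-1) = -5 - (-3) = -2
a × b = (-11, 1, -2)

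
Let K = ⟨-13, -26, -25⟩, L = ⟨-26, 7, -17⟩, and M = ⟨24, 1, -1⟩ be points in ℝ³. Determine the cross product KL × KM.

KL = (-13, 33, 8)
KM = (37, 27, 24)
i: 33·24 - 8·27 = 792 - 216 = 576
j: 8·37 - (-13)·24 = 296 - (-312) = 608
k: (-13)·27 - 33·37 = -351 - 1221 = -1572
KL × KM = (576, 608, -1572)

(576, 608, -1572)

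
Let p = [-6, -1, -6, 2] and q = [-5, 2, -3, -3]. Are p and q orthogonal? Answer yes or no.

p · q = (-6)·(-5) + (-1)·2 + (-6)·(-3) + 2·(-3) = 30 - 2 + 18 - 6 = 40
Nonzero, so the vectors are not orthogonal.

no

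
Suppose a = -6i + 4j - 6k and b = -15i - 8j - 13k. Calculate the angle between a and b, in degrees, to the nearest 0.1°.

a · b = (-6)·(-15) + 4·(-8) + (-6)·(-13) = 90 - 32 + 78 = 136
|a|² = 36 + 16 + 36 = 88,  |a| = √88 ≈ 9.380832
|b|² = 225 + 64 + 169 = 458,  |b| = √458 ≈ 21.400935
cos θ = 136 / (9.380832 · 21.400935) ≈ 0.67743
θ = arccos(0.67743) ≈ 47.4°

47.4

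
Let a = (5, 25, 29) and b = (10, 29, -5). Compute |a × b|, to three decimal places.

i: 25·(-5) - 29·29 = -125 - 841 = -966
j: 29·10 - 5·(-5) = 290 - (-25) = 315
k: 5·29 - 25·10 = 145 - 250 = -105
a × b = (-966, 315, -105)
|a × b| = √((-966)² + 315² + (-105)²) = √1043406 ≈ 1021.4725

1021.472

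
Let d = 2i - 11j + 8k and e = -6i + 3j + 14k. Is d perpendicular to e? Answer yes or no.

d · e = 2·(-6) + (-11)·3 + 8·14 = -12 - 33 + 112 = 67
Nonzero, so the vectors are not orthogonal.

no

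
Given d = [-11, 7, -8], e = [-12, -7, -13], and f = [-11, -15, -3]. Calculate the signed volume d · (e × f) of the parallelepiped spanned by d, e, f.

1839

e × f:
i: (-7)·(-3) - (-13)·(-15) = 21 - 195 = -174
j: (-13)·(-11) - (-12)·(-3) = 143 - 36 = 107
k: (-12)·(-15) - (-7)·(-11) = 180 - 77 = 103
e × f = (-174, 107, 103)
d · (e × f) = (-11)·(-174) + 7·107 + (-8)·103 = 1914 + 749 - 824 = 1839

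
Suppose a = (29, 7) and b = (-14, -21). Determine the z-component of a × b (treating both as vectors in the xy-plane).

-511

29·(-21) - 7·(-14) = -609 - (-98) = -511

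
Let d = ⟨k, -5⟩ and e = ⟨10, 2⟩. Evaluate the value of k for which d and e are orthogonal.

1

d · e = k·10 + (-5)·2 = -10 + 10k
Set equal to 0: 10k = 10, so k = 1.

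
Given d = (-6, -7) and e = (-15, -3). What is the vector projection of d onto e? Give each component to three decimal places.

d · e = (-6)·(-15) + (-7)·(-3) = 90 + 21 = 111
|e|² = 225 + 9 = 234
proj_e d = (111/234) · (-15, -3) ≈ (-7.115, -1.423)

(-7.115, -1.423)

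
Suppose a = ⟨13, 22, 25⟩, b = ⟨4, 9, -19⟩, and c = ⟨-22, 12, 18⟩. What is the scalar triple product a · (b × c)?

b × c:
i: 9·18 - (-19)·12 = 162 - (-228) = 390
j: (-19)·(-22) - 4·18 = 418 - 72 = 346
k: 4·12 - 9·(-22) = 48 - (-198) = 246
b × c = (390, 346, 246)
a · (b × c) = 13·390 + 22·346 + 25·246 = 5070 + 7612 + 6150 = 18832

18832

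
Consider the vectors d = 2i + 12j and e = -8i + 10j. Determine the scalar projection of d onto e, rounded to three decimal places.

d · e = 2·(-8) + 12·10 = -16 + 120 = 104
|e| = √(64 + 100) = √164 ≈ 12.8062
comp_e d = 104 / √164 ≈ 8.121

8.121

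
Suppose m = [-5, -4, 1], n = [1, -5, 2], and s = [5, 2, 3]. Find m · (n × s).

n × s:
i: (-5)·3 - 2·2 = -15 - 4 = -19
j: 2·5 - 1·3 = 10 - 3 = 7
k: 1·2 - (-5)·5 = 2 - (-25) = 27
n × s = (-19, 7, 27)
m · (n × s) = (-5)·(-19) + (-4)·7 + 1·27 = 95 - 28 + 27 = 94

94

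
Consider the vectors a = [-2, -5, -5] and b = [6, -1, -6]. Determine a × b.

i: (-5)·(-6) - (-5)·(-1) = 30 - 5 = 25
j: (-5)·6 - (-2)·(-6) = -30 - 12 = -42
k: (-2)·(-1) - (-5)·6 = 2 - (-30) = 32
a × b = (25, -42, 32)

(25, -42, 32)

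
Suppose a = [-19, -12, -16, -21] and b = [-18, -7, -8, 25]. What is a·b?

29

a · b = (-19)·(-18) + (-12)·(-7) + (-16)·(-8) + (-21)·25 = 342 + 84 + 128 - 525 = 29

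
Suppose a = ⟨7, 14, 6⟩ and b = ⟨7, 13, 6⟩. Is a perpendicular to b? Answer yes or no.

no

a · b = 7·7 + 14·13 + 6·6 = 49 + 182 + 36 = 267
Nonzero, so the vectors are not orthogonal.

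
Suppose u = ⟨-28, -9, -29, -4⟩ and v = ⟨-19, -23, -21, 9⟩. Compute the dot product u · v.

1312

u · v = (-28)·(-19) + (-9)·(-23) + (-29)·(-21) + (-4)·9 = 532 + 207 + 609 - 36 = 1312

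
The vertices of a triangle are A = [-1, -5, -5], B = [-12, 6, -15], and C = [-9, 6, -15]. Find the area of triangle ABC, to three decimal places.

22.299

AB = (-11, 11, -10),  AC = (-8, 11, -10)
i: 11·(-10) - (-10)·11 = -110 - (-110) = 0
j: (-10)·(-8) - (-11)·(-10) = 80 - 110 = -30
k: (-11)·11 - 11·(-8) = -121 - (-88) = -33
AB × AC = (0, -30, -33)
|AB × AC| = √1989 ≈ 44.5982
area = ½ · 44.5982 ≈ 22.299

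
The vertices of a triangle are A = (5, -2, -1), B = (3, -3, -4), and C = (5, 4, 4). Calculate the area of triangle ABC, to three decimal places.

AB = (-2, -1, -3),  AC = (0, 6, 5)
i: (-1)·5 - (-3)·6 = -5 - (-18) = 13
j: (-3)·0 - (-2)·5 = 0 - (-10) = 10
k: (-2)·6 - (-1)·0 = -12 - 0 = -12
AB × AC = (13, 10, -12)
|AB × AC| = √413 ≈ 20.3224
area = ½ · 20.3224 ≈ 10.161

10.161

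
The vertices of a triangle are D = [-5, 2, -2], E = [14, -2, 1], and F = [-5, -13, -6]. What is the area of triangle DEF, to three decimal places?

DE = (19, -4, 3),  DF = (0, -15, -4)
i: (-4)·(-4) - 3·(-15) = 16 - (-45) = 61
j: 3·0 - 19·(-4) = 0 - (-76) = 76
k: 19·(-15) - (-4)·0 = -285 - 0 = -285
DE × DF = (61, 76, -285)
|DE × DF| = √90722 ≈ 301.2009
area = ½ · 301.2009 ≈ 150.600

150.600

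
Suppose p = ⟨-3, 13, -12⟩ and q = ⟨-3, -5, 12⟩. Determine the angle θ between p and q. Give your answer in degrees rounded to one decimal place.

p · q = (-3)·(-3) + 13·(-5) + (-12)·12 = 9 - 65 - 144 = -200
|p|² = 9 + 169 + 144 = 322,  |p| = √322 ≈ 17.944358
|q|² = 9 + 25 + 144 = 178,  |q| = √178 ≈ 13.341664
cos θ = -200 / (17.944358 · 13.341664) ≈ -0.83540
θ = arccos(-0.83540) ≈ 146.7°

146.7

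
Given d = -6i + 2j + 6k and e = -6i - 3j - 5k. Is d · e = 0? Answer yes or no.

yes

d · e = (-6)·(-6) + 2·(-3) + 6·(-5) = 36 - 6 - 30 = 0
Zero, so the vectors are orthogonal.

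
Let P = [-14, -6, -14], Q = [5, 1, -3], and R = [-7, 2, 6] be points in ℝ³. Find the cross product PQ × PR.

PQ = (19, 7, 11)
PR = (7, 8, 20)
i: 7·20 - 11·8 = 140 - 88 = 52
j: 11·7 - 19·20 = 77 - 380 = -303
k: 19·8 - 7·7 = 152 - 49 = 103
PQ × PR = (52, -303, 103)

(52, -303, 103)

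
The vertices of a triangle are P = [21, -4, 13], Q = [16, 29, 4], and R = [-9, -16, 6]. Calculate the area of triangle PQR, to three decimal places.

564.058

PQ = (-5, 33, -9),  PR = (-30, -12, -7)
i: 33·(-7) - (-9)·(-12) = -231 - 108 = -339
j: (-9)·(-30) - (-5)·(-7) = 270 - 35 = 235
k: (-5)·(-12) - 33·(-30) = 60 - (-990) = 1050
PQ × PR = (-339, 235, 1050)
|PQ × PR| = √1272646 ≈ 1128.1161
area = ½ · 1128.1161 ≈ 564.058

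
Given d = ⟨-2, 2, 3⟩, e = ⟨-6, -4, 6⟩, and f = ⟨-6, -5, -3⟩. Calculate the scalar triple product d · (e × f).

-174

e × f:
i: (-4)·(-3) - 6·(-5) = 12 - (-30) = 42
j: 6·(-6) - (-6)·(-3) = -36 - 18 = -54
k: (-6)·(-5) - (-4)·(-6) = 30 - 24 = 6
e × f = (42, -54, 6)
d · (e × f) = (-2)·42 + 2·(-54) + 3·6 = -84 - 108 + 18 = -174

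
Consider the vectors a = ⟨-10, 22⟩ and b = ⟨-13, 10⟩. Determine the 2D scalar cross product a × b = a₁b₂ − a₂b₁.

186

(-10)·10 - 22·(-13) = -100 - (-286) = 186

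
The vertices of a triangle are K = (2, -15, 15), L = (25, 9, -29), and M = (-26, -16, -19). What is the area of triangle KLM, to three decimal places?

KL = (23, 24, -44),  KM = (-28, -1, -34)
i: 24·(-34) - (-44)·(-1) = -816 - 44 = -860
j: (-44)·(-28) - 23·(-34) = 1232 - (-782) = 2014
k: 23·(-1) - 24·(-28) = -23 - (-672) = 649
KL × KM = (-860, 2014, 649)
|KL × KM| = √5216997 ≈ 2284.0746
area = ½ · 2284.0746 ≈ 1142.037

1142.037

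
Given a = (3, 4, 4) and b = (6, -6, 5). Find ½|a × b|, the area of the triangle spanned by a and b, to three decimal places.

i: 4·5 - 4·(-6) = 20 - (-24) = 44
j: 4·6 - 3·5 = 24 - 15 = 9
k: 3·(-6) - 4·6 = -18 - 24 = -42
a × b = (44, 9, -42)
|a × b| = √(44² + 9² + (-42)²) = √3781 ≈ 61.4898
area = ½ · 61.4898 ≈ 30.745

30.745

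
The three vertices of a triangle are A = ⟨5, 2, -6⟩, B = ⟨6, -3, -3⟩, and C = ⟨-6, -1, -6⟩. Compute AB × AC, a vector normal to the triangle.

(9, -33, -58)

AB = (1, -5, 3)
AC = (-11, -3, 0)
i: (-5)·0 - 3·(-3) = 0 - (-9) = 9
j: 3·(-11) - 1·0 = -33 - 0 = -33
k: 1·(-3) - (-5)·(-11) = -3 - 55 = -58
AB × AC = (9, -33, -58)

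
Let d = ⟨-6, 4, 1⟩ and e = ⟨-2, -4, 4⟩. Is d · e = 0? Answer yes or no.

yes

d · e = (-6)·(-2) + 4·(-4) + 1·4 = 12 - 16 + 4 = 0
Zero, so the vectors are orthogonal.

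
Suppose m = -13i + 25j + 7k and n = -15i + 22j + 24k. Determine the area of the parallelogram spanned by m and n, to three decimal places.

499.686

i: 25·24 - 7·22 = 600 - 154 = 446
j: 7·(-15) - (-13)·24 = -105 - (-312) = 207
k: (-13)·22 - 25·(-15) = -286 - (-375) = 89
m × n = (446, 207, 89)
|m × n| = √(446² + 207² + 89²) = √249686 ≈ 499.6859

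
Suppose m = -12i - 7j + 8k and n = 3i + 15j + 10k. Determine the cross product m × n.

i: (-7)·10 - 8·15 = -70 - 120 = -190
j: 8·3 - (-12)·10 = 24 - (-120) = 144
k: (-12)·15 - (-7)·3 = -180 - (-21) = -159
m × n = (-190, 144, -159)

(-190, 144, -159)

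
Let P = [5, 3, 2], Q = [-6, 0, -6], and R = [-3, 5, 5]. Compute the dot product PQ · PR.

58

PQ = Q − P = (-11, -3, -8)
PR = R − P = (-8, 2, 3)
PQ · PR = (-11)·(-8) + (-3)·2 + (-8)·3 = 88 - 6 - 24 = 58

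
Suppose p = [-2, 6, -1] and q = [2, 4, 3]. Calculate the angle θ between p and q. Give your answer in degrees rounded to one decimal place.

p · q = (-2)·2 + 6·4 + (-1)·3 = -4 + 24 - 3 = 17
|p|² = 4 + 36 + 1 = 41,  |p| = √41 ≈ 6.403124
|q|² = 4 + 16 + 9 = 29,  |q| = √29 ≈ 5.385165
cos θ = 17 / (6.403124 · 5.385165) ≈ 0.49301
θ = arccos(0.49301) ≈ 60.5°

60.5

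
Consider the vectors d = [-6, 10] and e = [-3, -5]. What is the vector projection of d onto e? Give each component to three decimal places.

(2.824, 4.706)

d · e = (-6)·(-3) + 10·(-5) = 18 - 50 = -32
|e|² = 9 + 25 = 34
proj_e d = (-32/34) · (-3, -5) ≈ (2.824, 4.706)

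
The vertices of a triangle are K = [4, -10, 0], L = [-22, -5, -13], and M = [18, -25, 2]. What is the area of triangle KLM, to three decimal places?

KL = (-26, 5, -13),  KM = (14, -15, 2)
i: 5·2 - (-13)·(-15) = 10 - 195 = -185
j: (-13)·14 - (-26)·2 = -182 - (-52) = -130
k: (-26)·(-15) - 5·14 = 390 - 70 = 320
KL × KM = (-185, -130, 320)
|KL × KM| = √153525 ≈ 391.8227
area = ½ · 391.8227 ≈ 195.911

195.911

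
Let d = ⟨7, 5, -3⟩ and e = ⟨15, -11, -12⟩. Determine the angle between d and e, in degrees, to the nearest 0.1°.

64.8

d · e = 7·15 + 5·(-11) + (-3)·(-12) = 105 - 55 + 36 = 86
|d|² = 49 + 25 + 9 = 83,  |d| = √83 ≈ 9.110434
|e|² = 225 + 121 + 144 = 490,  |e| = √490 ≈ 22.135944
cos θ = 86 / (9.110434 · 22.135944) ≈ 0.42644
θ = arccos(0.42644) ≈ 64.8°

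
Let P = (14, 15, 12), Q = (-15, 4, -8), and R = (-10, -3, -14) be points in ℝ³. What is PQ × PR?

(-74, -274, 258)

PQ = (-29, -11, -20)
PR = (-24, -18, -26)
i: (-11)·(-26) - (-20)·(-18) = 286 - 360 = -74
j: (-20)·(-24) - (-29)·(-26) = 480 - 754 = -274
k: (-29)·(-18) - (-11)·(-24) = 522 - 264 = 258
PQ × PR = (-74, -274, 258)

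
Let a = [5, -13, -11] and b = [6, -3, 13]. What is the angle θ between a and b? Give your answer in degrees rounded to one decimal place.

106.6

a · b = 5·6 + (-13)·(-3) + (-11)·13 = 30 + 39 - 143 = -74
|a|² = 25 + 169 + 121 = 315,  |a| = √315 ≈ 17.748239
|b|² = 36 + 9 + 169 = 214,  |b| = √214 ≈ 14.628739
cos θ = -74 / (17.748239 · 14.628739) ≈ -0.28502
θ = arccos(-0.28502) ≈ 106.6°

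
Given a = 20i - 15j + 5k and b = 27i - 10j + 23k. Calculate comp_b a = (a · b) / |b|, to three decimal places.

21.845

a · b = 20·27 + (-15)·(-10) + 5·23 = 540 + 150 + 115 = 805
|b| = √(729 + 100 + 529) = √1358 ≈ 36.8511
comp_b a = 805 / √1358 ≈ 21.845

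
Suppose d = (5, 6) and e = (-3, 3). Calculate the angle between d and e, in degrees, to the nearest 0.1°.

84.8

d · e = 5·(-3) + 6·3 = -15 + 18 = 3
|d|² = 25 + 36 = 61,  |d| = √61 ≈ 7.810250
|e|² = 9 + 9 = 18,  |e| = √18 ≈ 4.242641
cos θ = 3 / (7.810250 · 4.242641) ≈ 0.09054
θ = arccos(0.09054) ≈ 84.8°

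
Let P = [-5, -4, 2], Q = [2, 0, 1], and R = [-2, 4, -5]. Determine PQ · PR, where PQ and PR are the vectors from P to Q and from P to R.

PQ = Q − P = (7, 4, -1)
PR = R − P = (3, 8, -7)
PQ · PR = 7·3 + 4·8 + (-1)·(-7) = 21 + 32 + 7 = 60

60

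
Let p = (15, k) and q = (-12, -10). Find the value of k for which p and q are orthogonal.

p · q = 15·(-12) + k·(-10) = -180 - 10k
Set equal to 0: -10k = 180, so k = -18.

-18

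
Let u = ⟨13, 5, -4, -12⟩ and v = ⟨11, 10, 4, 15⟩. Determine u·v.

u · v = 13·11 + 5·10 + (-4)·4 + (-12)·15 = 143 + 50 - 16 - 180 = -3

-3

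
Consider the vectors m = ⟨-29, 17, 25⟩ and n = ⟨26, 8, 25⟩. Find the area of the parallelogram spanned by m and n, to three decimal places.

i: 17·25 - 25·8 = 425 - 200 = 225
j: 25·26 - (-29)·25 = 650 - (-725) = 1375
k: (-29)·8 - 17·26 = -232 - 442 = -674
m × n = (225, 1375, -674)
|m × n| = √(225² + 1375² + (-674)²) = √2395526 ≈ 1547.7487

1547.749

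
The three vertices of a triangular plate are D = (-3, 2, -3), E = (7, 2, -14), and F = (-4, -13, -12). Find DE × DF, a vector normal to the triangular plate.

DE = (10, 0, -11)
DF = (-1, -15, -9)
i: 0·(-9) - (-11)·(-15) = 0 - 165 = -165
j: (-11)·(-1) - 10·(-9) = 11 - (-90) = 101
k: 10·(-15) - 0·(-1) = -150 - 0 = -150
DE × DF = (-165, 101, -150)

(-165, 101, -150)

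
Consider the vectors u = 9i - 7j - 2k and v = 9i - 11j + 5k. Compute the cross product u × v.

(-57, -63, -36)

i: (-7)·5 - (-2)·(-11) = -35 - 22 = -57
j: (-2)·9 - 9·5 = -18 - 45 = -63
k: 9·(-11) - (-7)·9 = -99 - (-63) = -36
u × v = (-57, -63, -36)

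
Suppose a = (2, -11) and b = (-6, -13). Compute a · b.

131

a · b = 2·(-6) + (-11)·(-13) = -12 + 143 = 131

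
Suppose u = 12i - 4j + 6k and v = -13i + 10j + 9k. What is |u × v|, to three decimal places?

220.082

i: (-4)·9 - 6·10 = -36 - 60 = -96
j: 6·(-13) - 12·9 = -78 - 108 = -186
k: 12·10 - (-4)·(-13) = 120 - 52 = 68
u × v = (-96, -186, 68)
|u × v| = √((-96)² + (-186)² + 68²) = √48436 ≈ 220.0818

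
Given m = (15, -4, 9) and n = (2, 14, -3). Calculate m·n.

m · n = 15·2 + (-4)·14 + 9·(-3) = 30 - 56 - 27 = -53

-53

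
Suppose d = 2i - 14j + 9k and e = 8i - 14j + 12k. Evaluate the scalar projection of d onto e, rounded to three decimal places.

d · e = 2·8 + (-14)·(-14) + 9·12 = 16 + 196 + 108 = 320
|e| = √(64 + 196 + 144) = √404 ≈ 20.0998
comp_e d = 320 / √404 ≈ 15.921

15.921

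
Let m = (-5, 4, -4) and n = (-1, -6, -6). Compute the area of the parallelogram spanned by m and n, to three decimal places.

i: 4·(-6) - (-4)·(-6) = -24 - 24 = -48
j: (-4)·(-1) - (-5)·(-6) = 4 - 30 = -26
k: (-5)·(-6) - 4·(-1) = 30 - (-4) = 34
m × n = (-48, -26, 34)
|m × n| = √((-48)² + (-26)² + 34²) = √4136 ≈ 64.3117

64.312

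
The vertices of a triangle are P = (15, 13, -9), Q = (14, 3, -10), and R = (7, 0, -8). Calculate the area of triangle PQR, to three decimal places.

PQ = (-1, -10, -1),  PR = (-8, -13, 1)
i: (-10)·1 - (-1)·(-13) = -10 - 13 = -23
j: (-1)·(-8) - (-1)·1 = 8 - (-1) = 9
k: (-1)·(-13) - (-10)·(-8) = 13 - 80 = -67
PQ × PR = (-23, 9, -67)
|PQ × PR| = √5099 ≈ 71.4073
area = ½ · 71.4073 ≈ 35.704

35.704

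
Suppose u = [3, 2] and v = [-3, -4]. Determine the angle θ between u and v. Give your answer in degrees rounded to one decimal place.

160.6

u · v = 3·(-3) + 2·(-4) = -9 - 8 = -17
|u|² = 9 + 4 = 13,  |u| = √13 ≈ 3.605551
|v|² = 9 + 16 = 25,  |v| = √25 ≈ 5.000000
cos θ = -17 / (3.605551 · 5.000000) ≈ -0.94299
θ = arccos(-0.94299) ≈ 160.6°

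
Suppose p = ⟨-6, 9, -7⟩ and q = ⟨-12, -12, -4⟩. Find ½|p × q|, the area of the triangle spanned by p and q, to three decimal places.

i: 9·(-4) - (-7)·(-12) = -36 - 84 = -120
j: (-7)·(-12) - (-6)·(-4) = 84 - 24 = 60
k: (-6)·(-12) - 9·(-12) = 72 - (-108) = 180
p × q = (-120, 60, 180)
|p × q| = √((-120)² + 60² + 180²) = √50400 ≈ 224.4994
area = ½ · 224.4994 ≈ 112.250

112.250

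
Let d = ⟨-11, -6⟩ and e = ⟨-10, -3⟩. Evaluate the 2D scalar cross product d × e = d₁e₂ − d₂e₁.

(-11)·(-3) - (-6)·(-10) = 33 - 60 = -27

-27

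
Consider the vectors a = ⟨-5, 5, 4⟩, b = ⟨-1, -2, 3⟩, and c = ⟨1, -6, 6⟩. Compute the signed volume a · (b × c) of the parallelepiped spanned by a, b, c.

47

b × c:
i: (-2)·6 - 3·(-6) = -12 - (-18) = 6
j: 3·1 - (-1)·6 = 3 - (-6) = 9
k: (-1)·(-6) - (-2)·1 = 6 - (-2) = 8
b × c = (6, 9, 8)
a · (b × c) = (-5)·6 + 5·9 + 4·8 = -30 + 45 + 32 = 47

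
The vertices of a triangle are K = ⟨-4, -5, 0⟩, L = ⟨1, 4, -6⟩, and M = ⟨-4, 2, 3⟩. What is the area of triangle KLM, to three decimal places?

39.405

KL = (5, 9, -6),  KM = (0, 7, 3)
i: 9·3 - (-6)·7 = 27 - (-42) = 69
j: (-6)·0 - 5·3 = 0 - 15 = -15
k: 5·7 - 9·0 = 35 - 0 = 35
KL × KM = (69, -15, 35)
|KL × KM| = √6211 ≈ 78.8099
area = ½ · 78.8099 ≈ 39.405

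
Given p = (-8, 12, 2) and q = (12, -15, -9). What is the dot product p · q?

p · q = (-8)·12 + 12·(-15) + 2·(-9) = -96 - 180 - 18 = -294

-294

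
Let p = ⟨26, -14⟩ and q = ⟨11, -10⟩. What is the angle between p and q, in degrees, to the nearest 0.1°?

p · q = 26·11 + (-14)·(-10) = 286 + 140 = 426
|p|² = 676 + 196 = 872,  |p| = √872 ≈ 29.529646
|q|² = 121 + 100 = 221,  |q| = √221 ≈ 14.866069
cos θ = 426 / (29.529646 · 14.866069) ≈ 0.97041
θ = arccos(0.97041) ≈ 14.0°

14.0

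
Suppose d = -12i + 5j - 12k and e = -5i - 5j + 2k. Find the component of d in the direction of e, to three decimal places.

1.497

d · e = (-12)·(-5) + 5·(-5) + (-12)·2 = 60 - 25 - 24 = 11
|e| = √(25 + 25 + 4) = √54 ≈ 7.3485
comp_e d = 11 / √54 ≈ 1.497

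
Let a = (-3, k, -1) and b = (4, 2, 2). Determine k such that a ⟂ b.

7

a · b = (-3)·4 + k·2 + (-1)·2 = -14 + 2k
Set equal to 0: 2k = 14, so k = 7.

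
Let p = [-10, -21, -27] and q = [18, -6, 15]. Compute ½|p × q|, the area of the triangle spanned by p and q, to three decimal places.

i: (-21)·15 - (-27)·(-6) = -315 - 162 = -477
j: (-27)·18 - (-10)·15 = -486 - (-150) = -336
k: (-10)·(-6) - (-21)·18 = 60 - (-378) = 438
p × q = (-477, -336, 438)
|p × q| = √((-477)² + (-336)² + 438²) = √532269 ≈ 729.5677
area = ½ · 729.5677 ≈ 364.784

364.784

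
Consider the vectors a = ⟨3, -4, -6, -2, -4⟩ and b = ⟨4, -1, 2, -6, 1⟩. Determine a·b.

12

a · b = 3·4 + (-4)·(-1) + (-6)·2 + (-2)·(-6) + (-4)·1 = 12 + 4 - 12 + 12 - 4 = 12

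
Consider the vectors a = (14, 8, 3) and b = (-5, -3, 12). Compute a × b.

i: 8·12 - 3·(-3) = 96 - (-9) = 105
j: 3·(-5) - 14·12 = -15 - 168 = -183
k: 14·(-3) - 8·(-5) = -42 - (-40) = -2
a × b = (105, -183, -2)

(105, -183, -2)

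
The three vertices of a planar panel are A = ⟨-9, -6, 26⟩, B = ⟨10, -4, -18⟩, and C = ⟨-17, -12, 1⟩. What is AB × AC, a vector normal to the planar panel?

(-314, 827, -98)

AB = (19, 2, -44)
AC = (-8, -6, -25)
i: 2·(-25) - (-44)·(-6) = -50 - 264 = -314
j: (-44)·(-8) - 19·(-25) = 352 - (-475) = 827
k: 19·(-6) - 2·(-8) = -114 - (-16) = -98
AB × AC = (-314, 827, -98)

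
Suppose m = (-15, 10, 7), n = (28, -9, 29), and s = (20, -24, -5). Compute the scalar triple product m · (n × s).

n × s:
i: (-9)·(-5) - 29·(-24) = 45 - (-696) = 741
j: 29·20 - 28·(-5) = 580 - (-140) = 720
k: 28·(-24) - (-9)·20 = -672 - (-180) = -492
n × s = (741, 720, -492)
m · (n × s) = (-15)·741 + 10·720 + 7·(-492) = -11115 + 7200 - 3444 = -7359

-7359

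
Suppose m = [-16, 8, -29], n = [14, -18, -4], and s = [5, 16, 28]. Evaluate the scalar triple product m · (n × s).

n × s:
i: (-18)·28 - (-4)·16 = -504 - (-64) = -440
j: (-4)·5 - 14·28 = -20 - 392 = -412
k: 14·16 - (-18)·5 = 224 - (-90) = 314
n × s = (-440, -412, 314)
m · (n × s) = (-16)·(-440) + 8·(-412) + (-29)·314 = 7040 - 3296 - 9106 = -5362

-5362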